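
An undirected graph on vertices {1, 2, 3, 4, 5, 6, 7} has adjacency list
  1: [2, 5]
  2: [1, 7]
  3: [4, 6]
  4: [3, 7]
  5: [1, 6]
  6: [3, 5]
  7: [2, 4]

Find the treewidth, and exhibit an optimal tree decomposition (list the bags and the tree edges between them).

The largest bag has 3 vertices, giving width 2; this decomposition certifies tw(G) ≤ 2. For the lower bound, G contains the cycle 3–4–7–2–1–5–6–3, so G is not a forest; only forests have treewidth ≤ 1, hence tw(G) ≥ 2. Hence tw(G) = 2 exactly.

Treewidth 2.
One such decomposition:
Bags: B1 = {3, 4, 7}  B2 = {2, 3, 7}  B3 = {1, 2, 3}  B4 = {1, 3, 5}  B5 = {3, 5, 6}
Tree: B1–B2, B2–B3, B3–B4, B4–B5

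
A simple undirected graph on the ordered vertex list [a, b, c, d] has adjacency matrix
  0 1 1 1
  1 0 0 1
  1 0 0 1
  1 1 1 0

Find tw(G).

2

A width-2 tree decomposition is:
Bags: B1 = {a, b, d}  B2 = {a, c, d}
Tree: B1–B2
Each bag holds 3 vertices, so the decomposition has width 2, which upper-bounds the treewidth. On the other hand G contains the 3-clique {a, c, d}. A clique must lie in a single bag of any decomposition, so no decomposition can have width below 2. Therefore the treewidth is 2.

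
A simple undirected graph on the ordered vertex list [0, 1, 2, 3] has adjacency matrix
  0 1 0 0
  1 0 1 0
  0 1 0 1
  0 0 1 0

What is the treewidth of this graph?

1

A width-1 tree decomposition is:
Bags: B1 = {0, 1}  B2 = {1, 2}  B3 = {2, 3}
Tree: B1–B2, B2–B3
The largest bag has 2 vertices, giving width 1; this decomposition certifies tw(G) ≤ 1. G has an edge, so its treewidth is at least 1. Therefore the treewidth is 1.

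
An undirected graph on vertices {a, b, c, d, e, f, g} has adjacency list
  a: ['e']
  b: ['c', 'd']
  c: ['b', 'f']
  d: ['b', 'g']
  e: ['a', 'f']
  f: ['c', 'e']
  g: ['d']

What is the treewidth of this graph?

1

A width-1 tree decomposition is:
Bags: B1 = {d, g}  B2 = {b, d}  B3 = {b, c}  B4 = {c, f}  B5 = {e, f}  B6 = {a, e}
Tree: B1–B2, B2–B3, B3–B4, B4–B5, B5–B6
The largest bag has 2 vertices, giving width 1; this decomposition certifies tw(G) ≤ 1. Since G has at least one edge (e.g. g–d), it is not an edgeless graph, so tw(G) ≥ 1. Combining the bounds, tw(G) = 1.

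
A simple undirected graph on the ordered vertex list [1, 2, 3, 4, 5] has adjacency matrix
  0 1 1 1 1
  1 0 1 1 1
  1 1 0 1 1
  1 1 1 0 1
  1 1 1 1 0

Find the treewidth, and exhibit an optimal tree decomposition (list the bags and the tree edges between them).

Treewidth 4.
Bags: B1 = {1, 2, 3, 4, 5}
Tree: (single bag)

A single bag containing all 5 vertices is trivially a valid decomposition of width 4. Conversely, {1, 2, 3, 4, 5} is a clique of size 5, and the vertices of any clique must share a bag in every tree decomposition; so some bag has ≥ 5 vertices and tw(G) ≥ 4. The upper and lower bounds meet at 4, so that is the treewidth.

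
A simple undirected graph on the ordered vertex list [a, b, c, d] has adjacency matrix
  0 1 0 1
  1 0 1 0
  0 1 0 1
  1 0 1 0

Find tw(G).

2

A width-2 tree decomposition is:
Bags: B1 = {a, b, c}  B2 = {a, c, d}
Tree: B1–B2
Every bag has size at most 3, so the width is 3 − 1 = 2 and tw(G) ≤ 2. For the lower bound, G contains the cycle a–b–c–d–a, so G is not a forest; only forests have treewidth ≤ 1, hence tw(G) ≥ 2. Combining the bounds, tw(G) = 2.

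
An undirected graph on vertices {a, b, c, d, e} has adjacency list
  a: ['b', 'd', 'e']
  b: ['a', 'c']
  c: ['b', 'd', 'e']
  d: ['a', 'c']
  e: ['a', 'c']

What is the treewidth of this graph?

2

A width-2 tree decomposition is:
Bags: B1 = {a, c, e}  B2 = {a, b, c}  B3 = {a, c, d}
Tree: B1–B2, B2–B3
Each bag holds 3 vertices, so the decomposition has width 2, which upper-bounds the treewidth. Since a–e–c–b–a is a cycle in G, G is not acyclic. Forests are exactly the graphs of treewidth ≤ 1, so tw(G) ≥ 2. The upper and lower bounds meet at 2, so that is the treewidth.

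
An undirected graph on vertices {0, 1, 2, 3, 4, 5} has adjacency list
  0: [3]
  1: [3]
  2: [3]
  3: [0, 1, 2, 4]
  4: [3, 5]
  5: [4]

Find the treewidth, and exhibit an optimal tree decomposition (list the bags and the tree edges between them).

Every bag has size at most 2, so the width is 2 − 1 = 1 and tw(G) ≤ 1. G has an edge, so its treewidth is at least 1. Hence tw(G) = 1 exactly.

Treewidth 1.
Bags: B1 = {3, 4}  B2 = {2, 3}  B3 = {4, 5}  B4 = {1, 3}  B5 = {0, 3}
Tree: B1–B2, B1–B3, B1–B4, B4–B5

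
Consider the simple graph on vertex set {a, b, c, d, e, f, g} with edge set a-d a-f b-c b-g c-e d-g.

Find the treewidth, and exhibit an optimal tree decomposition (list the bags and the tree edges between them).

Each bag holds 2 vertices, so the decomposition has width 1, which upper-bounds the treewidth. Since G has at least one edge (e.g. f–a), it is not an edgeless graph, so tw(G) ≥ 1. The upper and lower bounds meet at 1, so that is the treewidth.

Treewidth 1.
One such decomposition:
Bags: B1 = {a, f}  B2 = {a, d}  B3 = {d, g}  B4 = {b, g}  B5 = {b, c}  B6 = {c, e}
Tree: B1–B2, B2–B3, B3–B4, B4–B5, B5–B6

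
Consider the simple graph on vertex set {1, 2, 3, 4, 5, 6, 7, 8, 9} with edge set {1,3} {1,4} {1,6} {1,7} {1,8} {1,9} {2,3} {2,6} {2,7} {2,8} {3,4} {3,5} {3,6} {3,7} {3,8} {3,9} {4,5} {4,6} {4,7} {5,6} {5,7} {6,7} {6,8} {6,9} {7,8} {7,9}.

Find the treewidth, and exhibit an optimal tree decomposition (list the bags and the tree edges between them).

Each bag holds 5 vertices, so the decomposition has width 4, which upper-bounds the treewidth. For the lower bound, the 5 vertices {1, 3, 6, 7, 8} are pairwise adjacent, and any tree decomposition puts a clique entirely inside one bag — forcing width ≥ 4. Therefore the treewidth is 4.

Treewidth 4.
One such decomposition:
Bags: B1 = {1, 3, 4, 6, 7}  B2 = {1, 3, 6, 7, 8}  B3 = {1, 3, 6, 7, 9}  B4 = {3, 4, 5, 6, 7}  B5 = {2, 3, 6, 7, 8}
Tree: B1–B2, B1–B3, B1–B4, B2–B5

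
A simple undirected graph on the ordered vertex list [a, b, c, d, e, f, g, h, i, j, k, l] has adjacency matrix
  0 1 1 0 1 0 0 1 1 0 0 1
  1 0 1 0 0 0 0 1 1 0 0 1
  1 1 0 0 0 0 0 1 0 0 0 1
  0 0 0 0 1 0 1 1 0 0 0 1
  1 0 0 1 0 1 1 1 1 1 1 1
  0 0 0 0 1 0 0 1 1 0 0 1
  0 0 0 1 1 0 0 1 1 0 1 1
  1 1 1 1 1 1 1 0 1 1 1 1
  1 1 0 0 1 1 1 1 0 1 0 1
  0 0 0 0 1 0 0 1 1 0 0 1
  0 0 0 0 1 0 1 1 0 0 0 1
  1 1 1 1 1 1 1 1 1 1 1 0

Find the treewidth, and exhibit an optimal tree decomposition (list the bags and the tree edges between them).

Treewidth 4.
Bags: B1 = {e, f, h, i, l}  B2 = {a, e, h, i, l}  B3 = {e, g, h, i, l}  B4 = {e, h, i, j, l}  B5 = {e, g, h, k, l}  B6 = {a, b, h, i, l}  B7 = {a, b, c, h, l}  B8 = {d, e, g, h, l}
Tree: B1–B2, B2–B3, B2–B4, B3–B5, B2–B6, B6–B7, B3–B8

Every bag has size at most 5, so the width is 5 − 1 = 4 and tw(G) ≤ 4. For the lower bound, the 5 vertices {d, e, g, h, l} are pairwise adjacent, and any tree decomposition puts a clique entirely inside one bag — forcing width ≥ 4. The upper and lower bounds meet at 4, so that is the treewidth.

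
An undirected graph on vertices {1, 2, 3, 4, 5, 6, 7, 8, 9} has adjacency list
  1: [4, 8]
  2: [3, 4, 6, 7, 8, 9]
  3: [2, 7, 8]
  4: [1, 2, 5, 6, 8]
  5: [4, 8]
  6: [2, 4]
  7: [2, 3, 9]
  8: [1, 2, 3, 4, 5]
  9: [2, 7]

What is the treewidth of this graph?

2

A width-2 tree decomposition is:
Bags: B1 = {2, 3, 8}  B2 = {2, 3, 7}  B3 = {2, 4, 8}  B4 = {2, 7, 9}  B5 = {4, 5, 8}  B6 = {2, 4, 6}  B7 = {1, 4, 8}
Tree: B1–B2, B1–B3, B2–B4, B3–B5, B3–B6, B3–B7
Each bag holds 3 vertices, so the decomposition has width 2, which upper-bounds the treewidth. On the other hand G contains the 3-clique {1, 4, 8}. A clique must lie in a single bag of any decomposition, so no decomposition can have width below 2. Therefore the treewidth is 2.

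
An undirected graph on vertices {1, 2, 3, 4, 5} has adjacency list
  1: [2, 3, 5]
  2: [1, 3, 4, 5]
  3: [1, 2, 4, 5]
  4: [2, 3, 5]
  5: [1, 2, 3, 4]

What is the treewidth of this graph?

3

A width-3 tree decomposition is:
Bags: B1 = {2, 3, 4, 5}  B2 = {1, 2, 3, 5}
Tree: B1–B2
Every bag has size at most 4, so the width is 4 − 1 = 3 and tw(G) ≤ 3. For the lower bound, the 4 vertices {1, 2, 3, 5} are pairwise adjacent, and any tree decomposition puts a clique entirely inside one bag — forcing width ≥ 3. Combining the bounds, tw(G) = 3.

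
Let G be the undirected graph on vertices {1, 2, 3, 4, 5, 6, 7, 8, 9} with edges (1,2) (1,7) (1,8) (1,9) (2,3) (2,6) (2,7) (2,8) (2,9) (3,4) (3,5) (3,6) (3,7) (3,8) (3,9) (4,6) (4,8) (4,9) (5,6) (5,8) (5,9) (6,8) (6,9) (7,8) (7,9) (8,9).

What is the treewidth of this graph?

4

A width-4 tree decomposition is:
Bags: B1 = {2, 3, 7, 8, 9}  B2 = {2, 3, 6, 8, 9}  B3 = {3, 5, 6, 8, 9}  B4 = {1, 2, 7, 8, 9}  B5 = {3, 4, 6, 8, 9}
Tree: B1–B2, B2–B3, B1–B4, B3–B5
The largest bag has 5 vertices, giving width 4; this decomposition certifies tw(G) ≤ 4. On the other hand G contains the 5-clique {1, 2, 7, 8, 9}. A clique must lie in a single bag of any decomposition, so no decomposition can have width below 4. The upper and lower bounds meet at 4, so that is the treewidth.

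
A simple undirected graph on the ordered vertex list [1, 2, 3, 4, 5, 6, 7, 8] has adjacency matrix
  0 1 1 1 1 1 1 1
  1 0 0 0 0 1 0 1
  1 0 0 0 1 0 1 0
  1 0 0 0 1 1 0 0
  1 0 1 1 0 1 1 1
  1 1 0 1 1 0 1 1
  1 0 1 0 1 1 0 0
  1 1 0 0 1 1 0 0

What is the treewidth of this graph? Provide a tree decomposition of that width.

Every bag has size at most 4, so the width is 4 − 1 = 3 and tw(G) ≤ 3. For the lower bound, the 4 vertices {1, 2, 6, 8} are pairwise adjacent, and any tree decomposition puts a clique entirely inside one bag — forcing width ≥ 3. The upper and lower bounds meet at 3, so that is the treewidth.

Treewidth 3.
One optimal decomposition is:
Bags: B1 = {1, 2, 6, 8}  B2 = {1, 5, 6, 8}  B3 = {1, 4, 5, 6}  B4 = {1, 5, 6, 7}  B5 = {1, 3, 5, 7}
Tree: B1–B2, B2–B3, B2–B4, B4–B5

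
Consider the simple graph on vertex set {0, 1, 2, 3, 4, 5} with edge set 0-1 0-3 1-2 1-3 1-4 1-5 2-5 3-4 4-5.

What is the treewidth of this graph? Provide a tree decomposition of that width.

Every bag has size at most 3, so the width is 3 − 1 = 2 and tw(G) ≤ 2. Conversely, {1, 2, 5} is a clique of size 3, and the vertices of any clique must share a bag in every tree decomposition; so some bag has ≥ 3 vertices and tw(G) ≥ 2. Hence tw(G) = 2 exactly.

Treewidth 2.
One optimal decomposition is:
Bags: B1 = {1, 4, 5}  B2 = {1, 3, 4}  B3 = {1, 2, 5}  B4 = {0, 1, 3}
Tree: B1–B2, B1–B3, B2–B4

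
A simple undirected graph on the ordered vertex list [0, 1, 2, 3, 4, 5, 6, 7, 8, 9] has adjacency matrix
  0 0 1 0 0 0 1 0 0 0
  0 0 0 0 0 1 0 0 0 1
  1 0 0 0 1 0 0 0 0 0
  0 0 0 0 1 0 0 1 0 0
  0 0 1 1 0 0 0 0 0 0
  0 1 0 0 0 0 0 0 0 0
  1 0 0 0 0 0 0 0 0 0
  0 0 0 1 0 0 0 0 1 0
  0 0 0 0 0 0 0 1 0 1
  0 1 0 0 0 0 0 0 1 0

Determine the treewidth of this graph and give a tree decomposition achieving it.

Treewidth 1.
Bags: B1 = {1, 5}  B2 = {1, 9}  B3 = {8, 9}  B4 = {7, 8}  B5 = {3, 7}  B6 = {3, 4}  B7 = {2, 4}  B8 = {0, 2}  B9 = {0, 6}
Tree: B1–B2, B2–B3, B3–B4, B4–B5, B5–B6, B6–B7, B7–B8, B8–B9

The largest bag has 2 vertices, giving width 1; this decomposition certifies tw(G) ≤ 1. Since G has at least one edge (e.g. 5–1), it is not an edgeless graph, so tw(G) ≥ 1. The upper and lower bounds meet at 1, so that is the treewidth.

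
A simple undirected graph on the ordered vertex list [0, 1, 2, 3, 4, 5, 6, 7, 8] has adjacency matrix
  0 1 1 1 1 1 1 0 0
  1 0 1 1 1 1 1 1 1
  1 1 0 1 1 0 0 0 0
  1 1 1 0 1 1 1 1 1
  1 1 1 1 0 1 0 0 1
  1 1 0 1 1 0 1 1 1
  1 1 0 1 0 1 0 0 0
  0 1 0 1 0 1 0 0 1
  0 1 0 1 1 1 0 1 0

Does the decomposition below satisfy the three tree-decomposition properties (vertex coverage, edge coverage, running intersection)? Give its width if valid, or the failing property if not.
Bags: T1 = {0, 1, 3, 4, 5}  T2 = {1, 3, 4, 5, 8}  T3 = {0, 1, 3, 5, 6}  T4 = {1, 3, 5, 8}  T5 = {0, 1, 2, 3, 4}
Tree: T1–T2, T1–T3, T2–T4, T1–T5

A tree decomposition must satisfy three properties: every vertex lies in some bag; for every edge, both endpoints lie together in some bag; and for every vertex, the bags containing it form a connected subtree. Here vertex 7 appears in no bag, so the decomposition is invalid.

No — vertex 7 appears in no bag.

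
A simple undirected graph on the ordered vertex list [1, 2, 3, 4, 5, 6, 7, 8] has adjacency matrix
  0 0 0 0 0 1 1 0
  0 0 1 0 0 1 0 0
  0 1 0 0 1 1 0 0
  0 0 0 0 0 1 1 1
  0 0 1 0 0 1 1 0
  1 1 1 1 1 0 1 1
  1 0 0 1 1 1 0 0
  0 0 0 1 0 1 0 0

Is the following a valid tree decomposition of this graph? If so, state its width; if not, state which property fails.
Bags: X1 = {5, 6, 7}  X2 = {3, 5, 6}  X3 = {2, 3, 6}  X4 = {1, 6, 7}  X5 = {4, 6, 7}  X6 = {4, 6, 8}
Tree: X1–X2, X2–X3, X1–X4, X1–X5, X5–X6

Every vertex of G appears in some bag (union = {1, 2, 3, 4, 5, 6, 7, 8}); every edge is covered by a bag; and for each vertex v the set of bags containing v is connected in the bag tree. The decomposition is therefore valid. The largest bag has 3 vertices, so the width is 2.

Yes; width 2.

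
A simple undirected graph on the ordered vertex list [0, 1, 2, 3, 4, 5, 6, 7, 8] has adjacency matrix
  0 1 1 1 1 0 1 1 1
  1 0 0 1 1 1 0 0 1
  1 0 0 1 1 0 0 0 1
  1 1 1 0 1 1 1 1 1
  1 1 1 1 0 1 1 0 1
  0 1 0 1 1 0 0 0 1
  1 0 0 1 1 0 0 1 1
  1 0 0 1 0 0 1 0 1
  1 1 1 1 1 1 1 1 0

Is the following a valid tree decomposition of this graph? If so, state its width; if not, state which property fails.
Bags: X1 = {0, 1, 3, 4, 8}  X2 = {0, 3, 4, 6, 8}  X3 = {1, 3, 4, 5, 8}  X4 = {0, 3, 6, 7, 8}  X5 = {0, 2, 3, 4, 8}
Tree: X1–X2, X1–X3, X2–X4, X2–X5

Yes; width 4.

Checking the three conditions: (i) the bags cover all of {0, 1, 2, 3, 4, 5, 6, 7, 8}; (ii) for each edge, some bag contains both endpoints; (iii) the bags containing any fixed vertex form a subtree. All hold, so the decomposition is valid with width 5 − 1 = 4.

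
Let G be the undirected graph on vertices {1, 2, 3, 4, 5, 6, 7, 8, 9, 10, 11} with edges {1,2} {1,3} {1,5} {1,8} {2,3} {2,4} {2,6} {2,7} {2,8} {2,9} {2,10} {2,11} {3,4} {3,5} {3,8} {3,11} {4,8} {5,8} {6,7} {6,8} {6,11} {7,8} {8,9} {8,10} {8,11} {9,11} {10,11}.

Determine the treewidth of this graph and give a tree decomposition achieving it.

Treewidth 3.
Bags: B1 = {2, 3, 4, 8}  B2 = {2, 3, 8, 11}  B3 = {2, 6, 8, 11}  B4 = {2, 8, 9, 11}  B5 = {1, 2, 3, 8}  B6 = {2, 6, 7, 8}  B7 = {2, 8, 10, 11}  B8 = {1, 3, 5, 8}
Tree: B1–B2, B2–B3, B2–B4, B1–B5, B3–B6, B3–B7, B5–B8

Each bag holds 4 vertices, so the decomposition has width 3, which upper-bounds the treewidth. Conversely, {1, 2, 3, 8} is a clique of size 4, and the vertices of any clique must share a bag in every tree decomposition; so some bag has ≥ 4 vertices and tw(G) ≥ 3. Hence tw(G) = 3 exactly.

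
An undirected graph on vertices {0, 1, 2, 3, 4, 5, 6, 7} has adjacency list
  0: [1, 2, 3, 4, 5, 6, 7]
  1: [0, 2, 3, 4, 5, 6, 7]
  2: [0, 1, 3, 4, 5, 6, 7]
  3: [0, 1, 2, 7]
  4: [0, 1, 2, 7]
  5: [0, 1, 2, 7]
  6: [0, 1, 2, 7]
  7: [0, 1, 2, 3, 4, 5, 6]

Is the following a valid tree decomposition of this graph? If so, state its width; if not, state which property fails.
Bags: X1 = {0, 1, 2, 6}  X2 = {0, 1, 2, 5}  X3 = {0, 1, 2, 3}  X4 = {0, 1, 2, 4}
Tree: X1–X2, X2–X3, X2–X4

A tree decomposition must satisfy three properties: every vertex lies in some bag; for every edge, both endpoints lie together in some bag; and for every vertex, the bags containing it form a connected subtree. Here vertex 7 appears in no bag, so the decomposition is invalid.

No — vertex 7 appears in no bag.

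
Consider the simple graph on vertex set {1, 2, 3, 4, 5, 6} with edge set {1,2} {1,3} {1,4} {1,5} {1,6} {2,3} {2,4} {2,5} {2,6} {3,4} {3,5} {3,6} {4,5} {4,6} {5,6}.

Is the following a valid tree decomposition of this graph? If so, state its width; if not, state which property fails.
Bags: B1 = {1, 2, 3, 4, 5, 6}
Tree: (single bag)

Checking the three conditions: (i) the bags cover all of {1, 2, 3, 4, 5, 6}; (ii) for each edge, some bag contains both endpoints; (iii) the bags containing any fixed vertex form a subtree. All hold, so the decomposition is valid with width 6 − 1 = 5.

Yes; width 5.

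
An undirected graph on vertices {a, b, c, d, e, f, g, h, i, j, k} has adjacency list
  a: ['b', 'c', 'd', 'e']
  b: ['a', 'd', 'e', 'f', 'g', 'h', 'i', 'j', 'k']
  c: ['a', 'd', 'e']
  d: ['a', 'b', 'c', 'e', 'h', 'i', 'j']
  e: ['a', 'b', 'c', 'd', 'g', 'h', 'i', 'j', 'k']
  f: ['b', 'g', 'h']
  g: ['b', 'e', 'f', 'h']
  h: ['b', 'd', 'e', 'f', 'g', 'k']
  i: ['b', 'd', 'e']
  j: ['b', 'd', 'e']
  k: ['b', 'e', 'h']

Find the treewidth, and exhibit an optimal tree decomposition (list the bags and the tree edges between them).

Treewidth 3.
One optimal decomposition is:
Bags: B1 = {b, d, e, i}  B2 = {b, d, e, h}  B3 = {a, b, d, e}  B4 = {a, c, d, e}  B5 = {b, d, e, j}  B6 = {b, e, g, h}  B7 = {b, e, h, k}  B8 = {b, f, g, h}
Tree: B1–B2, B2–B3, B3–B4, B2–B5, B2–B6, B2–B7, B6–B8

Each bag holds 4 vertices, so the decomposition has width 3, which upper-bounds the treewidth. For the lower bound, the 4 vertices {a, c, d, e} are pairwise adjacent, and any tree decomposition puts a clique entirely inside one bag — forcing width ≥ 3. The upper and lower bounds meet at 3, so that is the treewidth.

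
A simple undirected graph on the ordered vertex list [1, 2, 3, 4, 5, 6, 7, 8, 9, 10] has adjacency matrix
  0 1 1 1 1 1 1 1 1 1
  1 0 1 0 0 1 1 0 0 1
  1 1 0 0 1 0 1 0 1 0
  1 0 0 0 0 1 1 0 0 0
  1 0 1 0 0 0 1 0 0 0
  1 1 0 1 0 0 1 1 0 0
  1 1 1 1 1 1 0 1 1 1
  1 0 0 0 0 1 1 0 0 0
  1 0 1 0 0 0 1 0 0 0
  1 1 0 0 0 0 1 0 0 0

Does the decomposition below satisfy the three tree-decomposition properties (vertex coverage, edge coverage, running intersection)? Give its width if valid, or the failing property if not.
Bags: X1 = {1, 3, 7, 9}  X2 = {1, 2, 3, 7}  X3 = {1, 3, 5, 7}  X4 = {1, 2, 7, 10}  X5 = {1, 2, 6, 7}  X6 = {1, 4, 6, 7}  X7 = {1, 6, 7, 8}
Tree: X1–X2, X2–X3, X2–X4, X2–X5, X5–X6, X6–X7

Yes; width 3.

Vertex coverage: the bags together contain {1, 2, 3, 4, 5, 6, 7, 8, 9, 10}, the full vertex set. Edge coverage: each edge of G has both endpoints in at least one bag. Running intersection: for every vertex, the bags containing it form a connected subtree. All three properties hold, so this is a valid tree decomposition of width max|bag| − 1 = 3, and hence tw(G) ≤ 3.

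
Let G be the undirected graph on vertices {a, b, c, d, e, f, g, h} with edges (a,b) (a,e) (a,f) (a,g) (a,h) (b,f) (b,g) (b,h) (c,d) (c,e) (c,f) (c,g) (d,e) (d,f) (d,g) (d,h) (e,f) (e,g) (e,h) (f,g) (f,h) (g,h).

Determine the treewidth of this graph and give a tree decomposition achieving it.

Treewidth 4.
Bags: B1 = {a, e, f, g, h}  B2 = {d, e, f, g, h}  B3 = {a, b, f, g, h}  B4 = {c, d, e, f, g}
Tree: B1–B2, B1–B3, B2–B4

Each bag holds 5 vertices, so the decomposition has width 4, which upper-bounds the treewidth. On the other hand G contains the 5-clique {d, e, f, g, h}. A clique must lie in a single bag of any decomposition, so no decomposition can have width below 4. Therefore the treewidth is 4.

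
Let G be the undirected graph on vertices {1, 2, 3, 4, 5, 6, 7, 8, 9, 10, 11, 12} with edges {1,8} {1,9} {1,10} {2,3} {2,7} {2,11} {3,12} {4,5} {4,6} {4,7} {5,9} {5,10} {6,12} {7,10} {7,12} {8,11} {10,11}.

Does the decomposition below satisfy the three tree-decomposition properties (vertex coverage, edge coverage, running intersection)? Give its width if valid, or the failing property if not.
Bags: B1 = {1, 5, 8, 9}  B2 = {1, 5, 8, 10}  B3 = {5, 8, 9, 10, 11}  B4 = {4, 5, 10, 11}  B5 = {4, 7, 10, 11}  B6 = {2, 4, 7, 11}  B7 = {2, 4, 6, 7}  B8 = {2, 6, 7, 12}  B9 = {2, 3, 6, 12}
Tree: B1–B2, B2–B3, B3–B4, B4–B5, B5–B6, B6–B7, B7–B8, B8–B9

A tree decomposition must satisfy three properties: every vertex lies in some bag; for every edge, both endpoints lie together in some bag; and for every vertex, the bags containing it form a connected subtree. Here bags containing vertex 9 are not connected in the tree, so the decomposition is invalid.

No — bags containing vertex 9 are not connected in the tree.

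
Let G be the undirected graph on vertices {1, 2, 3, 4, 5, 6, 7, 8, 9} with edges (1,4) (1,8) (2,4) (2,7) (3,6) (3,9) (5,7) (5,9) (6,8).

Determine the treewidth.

A width-2 tree decomposition is:
Bags: B1 = {1, 6, 8}  B2 = {1, 4, 6}  B3 = {2, 4, 6}  B4 = {2, 6, 7}  B5 = {5, 6, 7}  B6 = {5, 6, 9}  B7 = {3, 6, 9}
Tree: B1–B2, B2–B3, B3–B4, B4–B5, B5–B6, B6–B7
Each bag holds 3 vertices, so the decomposition has width 2, which upper-bounds the treewidth. Since 6–8–1–4–2–7–5–9–3–6 is a cycle in G, G is not acyclic. Forests are exactly the graphs of treewidth ≤ 1, so tw(G) ≥ 2. Combining the bounds, tw(G) = 2.

2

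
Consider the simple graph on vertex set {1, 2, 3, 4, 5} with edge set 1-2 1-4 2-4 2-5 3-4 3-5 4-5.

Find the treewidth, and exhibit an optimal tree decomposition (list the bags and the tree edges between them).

The largest bag has 3 vertices, giving width 2; this decomposition certifies tw(G) ≤ 2. On the other hand G contains the 3-clique {1, 2, 4}. A clique must lie in a single bag of any decomposition, so no decomposition can have width below 2. Combining the bounds, tw(G) = 2.

Treewidth 2.
One such decomposition:
Bags: B1 = {1, 2, 4}  B2 = {2, 4, 5}  B3 = {3, 4, 5}
Tree: B1–B2, B2–B3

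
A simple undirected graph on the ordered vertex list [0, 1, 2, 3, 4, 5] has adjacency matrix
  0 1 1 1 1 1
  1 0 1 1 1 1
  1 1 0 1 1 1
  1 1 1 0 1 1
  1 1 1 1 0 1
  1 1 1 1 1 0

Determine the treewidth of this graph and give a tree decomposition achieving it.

Treewidth 5.
Bags: B1 = {0, 1, 2, 3, 4, 5}
Tree: (single bag)

With just one bag of size 6, the width is 6 − 1 = 5, so tw(G) ≤ 5. For the lower bound, the 6 vertices {0, 1, 2, 3, 4, 5} are pairwise adjacent, and any tree decomposition puts a clique entirely inside one bag — forcing width ≥ 5. Therefore the treewidth is 5.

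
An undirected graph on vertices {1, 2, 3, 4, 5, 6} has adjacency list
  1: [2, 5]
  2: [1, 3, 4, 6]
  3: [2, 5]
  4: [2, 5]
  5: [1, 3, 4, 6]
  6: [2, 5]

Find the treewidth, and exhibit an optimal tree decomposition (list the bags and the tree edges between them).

Treewidth 2.
Bags: B1 = {2, 3, 5}  B2 = {2, 5, 6}  B3 = {1, 2, 5}  B4 = {2, 4, 5}
Tree: B1–B2, B2–B3, B3–B4

Every bag has size at most 3, so the width is 3 − 1 = 2 and tw(G) ≤ 2. Since 3–2–6–5–3 is a cycle in G, G is not acyclic. Forests are exactly the graphs of treewidth ≤ 1, so tw(G) ≥ 2. The upper and lower bounds meet at 2, so that is the treewidth.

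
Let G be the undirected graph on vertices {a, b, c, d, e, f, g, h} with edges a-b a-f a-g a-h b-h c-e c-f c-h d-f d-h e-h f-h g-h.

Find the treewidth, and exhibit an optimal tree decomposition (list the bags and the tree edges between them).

Each bag holds 3 vertices, so the decomposition has width 2, which upper-bounds the treewidth. For the lower bound, the 3 vertices {a, g, h} are pairwise adjacent, and any tree decomposition puts a clique entirely inside one bag — forcing width ≥ 2. The upper and lower bounds meet at 2, so that is the treewidth.

Treewidth 2.
One optimal decomposition is:
Bags: B1 = {c, f, h}  B2 = {a, f, h}  B3 = {a, b, h}  B4 = {c, e, h}  B5 = {a, g, h}  B6 = {d, f, h}
Tree: B1–B2, B2–B3, B1–B4, B2–B5, B1–B6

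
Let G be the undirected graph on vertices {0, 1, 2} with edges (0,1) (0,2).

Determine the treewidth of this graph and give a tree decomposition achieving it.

Treewidth 1.
One such decomposition:
Bags: B1 = {0, 1}  B2 = {0, 2}
Tree: B1–B2

Each bag holds 2 vertices, so the decomposition has width 1, which upper-bounds the treewidth. G has an edge, so its treewidth is at least 1. Hence tw(G) = 1 exactly.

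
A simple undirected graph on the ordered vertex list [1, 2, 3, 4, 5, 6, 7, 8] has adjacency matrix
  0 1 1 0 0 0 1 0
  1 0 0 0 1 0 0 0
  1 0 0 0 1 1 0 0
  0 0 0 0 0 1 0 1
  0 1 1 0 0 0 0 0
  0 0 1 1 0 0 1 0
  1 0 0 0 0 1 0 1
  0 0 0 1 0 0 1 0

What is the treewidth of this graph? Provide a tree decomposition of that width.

Every bag has size at most 3, so the width is 3 − 1 = 2 and tw(G) ≤ 2. The edges 5–2–1–3–5 form a cycle, so G is not a tree and its treewidth is at least 2. The upper and lower bounds meet at 2, so that is the treewidth.

Treewidth 2.
One optimal decomposition is:
Bags: B1 = {2, 3, 5}  B2 = {1, 2, 3}  B3 = {1, 3, 6}  B4 = {1, 6, 7}  B5 = {4, 6, 7}  B6 = {4, 7, 8}
Tree: B1–B2, B2–B3, B3–B4, B4–B5, B5–B6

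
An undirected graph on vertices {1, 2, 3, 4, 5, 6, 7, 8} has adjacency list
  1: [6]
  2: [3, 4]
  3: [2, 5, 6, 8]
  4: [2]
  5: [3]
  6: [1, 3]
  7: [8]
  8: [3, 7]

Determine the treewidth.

1

A width-1 tree decomposition is:
Bags: B1 = {7, 8}  B2 = {3, 8}  B3 = {3, 5}  B4 = {3, 6}  B5 = {2, 3}  B6 = {2, 4}  B7 = {1, 6}
Tree: B1–B2, B2–B3, B2–B4, B2–B5, B5–B6, B4–B7
The largest bag has 2 vertices, giving width 1; this decomposition certifies tw(G) ≤ 1. G has an edge, so its treewidth is at least 1. Therefore the treewidth is 1.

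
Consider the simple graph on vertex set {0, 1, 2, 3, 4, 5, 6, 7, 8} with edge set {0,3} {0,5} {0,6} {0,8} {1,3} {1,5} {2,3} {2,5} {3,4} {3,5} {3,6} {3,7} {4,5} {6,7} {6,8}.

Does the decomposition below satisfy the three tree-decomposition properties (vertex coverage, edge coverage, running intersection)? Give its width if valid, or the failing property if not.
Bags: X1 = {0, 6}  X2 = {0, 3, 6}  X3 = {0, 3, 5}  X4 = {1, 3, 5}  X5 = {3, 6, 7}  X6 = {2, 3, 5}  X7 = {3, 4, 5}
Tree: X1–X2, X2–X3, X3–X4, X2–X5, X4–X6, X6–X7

A tree decomposition must satisfy three properties: every vertex lies in some bag; for every edge, both endpoints lie together in some bag; and for every vertex, the bags containing it form a connected subtree. Here vertex 8 appears in no bag, so the decomposition is invalid.

No — vertex 8 appears in no bag.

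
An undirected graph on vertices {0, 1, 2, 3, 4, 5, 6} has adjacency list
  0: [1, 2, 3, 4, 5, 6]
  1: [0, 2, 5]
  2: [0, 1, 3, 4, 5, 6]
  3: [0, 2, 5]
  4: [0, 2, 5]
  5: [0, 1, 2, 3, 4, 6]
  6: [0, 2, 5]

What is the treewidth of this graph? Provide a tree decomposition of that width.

Every bag has size at most 4, so the width is 4 − 1 = 3 and tw(G) ≤ 3. On the other hand G contains the 4-clique {0, 1, 2, 5}. A clique must lie in a single bag of any decomposition, so no decomposition can have width below 3. Hence tw(G) = 3 exactly.

Treewidth 3.
One optimal decomposition is:
Bags: B1 = {0, 2, 3, 5}  B2 = {0, 1, 2, 5}  B3 = {0, 2, 5, 6}  B4 = {0, 2, 4, 5}
Tree: B1–B2, B2–B3, B1–B4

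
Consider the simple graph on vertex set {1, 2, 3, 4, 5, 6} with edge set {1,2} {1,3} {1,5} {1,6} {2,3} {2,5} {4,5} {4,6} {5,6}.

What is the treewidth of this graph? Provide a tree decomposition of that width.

Each bag holds 3 vertices, so the decomposition has width 2, which upper-bounds the treewidth. Conversely, {1, 2, 3} is a clique of size 3, and the vertices of any clique must share a bag in every tree decomposition; so some bag has ≥ 3 vertices and tw(G) ≥ 2. Therefore the treewidth is 2.

Treewidth 2.
One optimal decomposition is:
Bags: B1 = {1, 2, 5}  B2 = {1, 5, 6}  B3 = {1, 2, 3}  B4 = {4, 5, 6}
Tree: B1–B2, B1–B3, B2–B4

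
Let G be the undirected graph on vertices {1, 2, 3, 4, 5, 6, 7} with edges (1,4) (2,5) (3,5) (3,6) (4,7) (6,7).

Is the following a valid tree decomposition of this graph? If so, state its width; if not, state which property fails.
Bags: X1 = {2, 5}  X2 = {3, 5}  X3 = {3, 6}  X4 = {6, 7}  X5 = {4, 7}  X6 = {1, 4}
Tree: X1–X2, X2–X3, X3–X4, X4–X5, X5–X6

Yes; width 1.

Vertex coverage: the bags together contain {1, 2, 3, 4, 5, 6, 7}, the full vertex set. Edge coverage: each edge of G has both endpoints in at least one bag. Running intersection: for every vertex, the bags containing it form a connected subtree. All three properties hold, so this is a valid tree decomposition of width max|bag| − 1 = 1, and hence tw(G) ≤ 1.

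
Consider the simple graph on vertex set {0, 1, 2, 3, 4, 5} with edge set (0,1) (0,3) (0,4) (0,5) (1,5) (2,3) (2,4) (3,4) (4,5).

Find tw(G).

2

A width-2 tree decomposition is:
Bags: B1 = {0, 4, 5}  B2 = {0, 1, 5}  B3 = {0, 3, 4}  B4 = {2, 3, 4}
Tree: B1–B2, B1–B3, B3–B4
Each bag holds 3 vertices, so the decomposition has width 2, which upper-bounds the treewidth. On the other hand G contains the 3-clique {0, 1, 5}. A clique must lie in a single bag of any decomposition, so no decomposition can have width below 2. Combining the bounds, tw(G) = 2.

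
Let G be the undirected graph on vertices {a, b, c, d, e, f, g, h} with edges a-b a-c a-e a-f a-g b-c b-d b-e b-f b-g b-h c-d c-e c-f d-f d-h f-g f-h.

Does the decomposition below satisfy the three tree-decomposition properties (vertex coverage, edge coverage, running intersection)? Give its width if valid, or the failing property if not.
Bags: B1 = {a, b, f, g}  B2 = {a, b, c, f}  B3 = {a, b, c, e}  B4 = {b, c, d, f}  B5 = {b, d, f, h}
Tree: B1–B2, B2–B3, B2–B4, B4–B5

Checking the three conditions: (i) the bags cover all of {a, b, c, d, e, f, g, h}; (ii) for each edge, some bag contains both endpoints; (iii) the bags containing any fixed vertex form a subtree. All hold, so the decomposition is valid with width 4 − 1 = 3.

Yes; width 3.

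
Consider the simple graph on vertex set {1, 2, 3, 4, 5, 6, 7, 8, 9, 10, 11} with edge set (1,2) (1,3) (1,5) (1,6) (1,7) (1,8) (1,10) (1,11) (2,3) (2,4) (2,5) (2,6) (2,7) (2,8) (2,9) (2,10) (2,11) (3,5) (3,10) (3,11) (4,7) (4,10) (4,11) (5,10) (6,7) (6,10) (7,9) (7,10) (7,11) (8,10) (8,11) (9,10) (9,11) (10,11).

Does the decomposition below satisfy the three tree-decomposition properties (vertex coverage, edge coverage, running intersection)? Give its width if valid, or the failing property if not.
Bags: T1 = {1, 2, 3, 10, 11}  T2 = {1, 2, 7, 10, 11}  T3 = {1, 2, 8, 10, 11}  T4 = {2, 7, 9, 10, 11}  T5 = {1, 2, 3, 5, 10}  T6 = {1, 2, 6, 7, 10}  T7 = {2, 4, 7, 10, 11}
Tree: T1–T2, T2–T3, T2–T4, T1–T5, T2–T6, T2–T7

Checking the three conditions: (i) the bags cover all of {1, 2, 3, 4, 5, 6, 7, 8, 9, 10, 11}; (ii) for each edge, some bag contains both endpoints; (iii) the bags containing any fixed vertex form a subtree. All hold, so the decomposition is valid with width 5 − 1 = 4.

Yes; width 4.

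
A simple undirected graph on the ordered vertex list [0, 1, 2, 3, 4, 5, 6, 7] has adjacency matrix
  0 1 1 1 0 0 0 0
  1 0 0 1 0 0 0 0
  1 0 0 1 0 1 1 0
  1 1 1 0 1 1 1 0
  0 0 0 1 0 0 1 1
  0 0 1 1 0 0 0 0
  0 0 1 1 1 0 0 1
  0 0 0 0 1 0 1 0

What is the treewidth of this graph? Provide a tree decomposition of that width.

Treewidth 2.
One such decomposition:
Bags: B1 = {2, 3, 5}  B2 = {2, 3, 6}  B3 = {3, 4, 6}  B4 = {0, 2, 3}  B5 = {0, 1, 3}  B6 = {4, 6, 7}
Tree: B1–B2, B2–B3, B2–B4, B4–B5, B3–B6

Each bag holds 3 vertices, so the decomposition has width 2, which upper-bounds the treewidth. Conversely, {0, 1, 3} is a clique of size 3, and the vertices of any clique must share a bag in every tree decomposition; so some bag has ≥ 3 vertices and tw(G) ≥ 2. Hence tw(G) = 2 exactly.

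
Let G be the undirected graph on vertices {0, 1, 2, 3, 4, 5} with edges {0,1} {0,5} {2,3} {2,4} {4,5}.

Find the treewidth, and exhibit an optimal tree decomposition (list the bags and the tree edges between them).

Treewidth 1.
One such decomposition:
Bags: B1 = {0, 1}  B2 = {0, 5}  B3 = {4, 5}  B4 = {2, 4}  B5 = {2, 3}
Tree: B1–B2, B2–B3, B3–B4, B4–B5

The largest bag has 2 vertices, giving width 1; this decomposition certifies tw(G) ≤ 1. G has an edge, so its treewidth is at least 1. Combining the bounds, tw(G) = 1.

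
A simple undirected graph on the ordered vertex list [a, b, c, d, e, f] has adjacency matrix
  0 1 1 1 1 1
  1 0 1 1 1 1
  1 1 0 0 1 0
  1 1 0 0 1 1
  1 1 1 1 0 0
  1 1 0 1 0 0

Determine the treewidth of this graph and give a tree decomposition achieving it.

The largest bag has 4 vertices, giving width 3; this decomposition certifies tw(G) ≤ 3. For the lower bound, the 4 vertices {a, b, d, e} are pairwise adjacent, and any tree decomposition puts a clique entirely inside one bag — forcing width ≥ 3. Therefore the treewidth is 3.

Treewidth 3.
Bags: B1 = {a, b, d, f}  B2 = {a, b, d, e}  B3 = {a, b, c, e}
Tree: B1–B2, B2–B3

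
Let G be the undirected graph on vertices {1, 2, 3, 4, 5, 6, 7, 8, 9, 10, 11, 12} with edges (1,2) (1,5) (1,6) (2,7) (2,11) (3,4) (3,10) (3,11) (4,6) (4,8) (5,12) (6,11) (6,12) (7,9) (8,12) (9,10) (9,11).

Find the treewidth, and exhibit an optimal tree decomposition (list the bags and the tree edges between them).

The largest bag has 4 vertices, giving width 3; this decomposition certifies tw(G) ≤ 3. For the lower bound: the 4 vertex sets {7,9,10}, {3}, {11}, {1,2,4,6} are disjoint, each induces a connected subgraph, and every pair is joined by at least one edge of G. Contracting each set to a single vertex therefore yields K_{4} as a minor, and since treewidth is minor-monotone, tw(G) ≥ tw(K_{4}) = 3. The upper and lower bounds meet at 3, so that is the treewidth.

Treewidth 3.
One such decomposition:
Bags: B1 = {3, 7, 9, 10}  B2 = {3, 7, 9, 11}  B3 = {2, 3, 7, 11}  B4 = {2, 3, 4, 11}  B5 = {2, 4, 6, 11}  B6 = {1, 2, 4, 6}  B7 = {1, 4, 6, 8}  B8 = {1, 6, 8, 12}  B9 = {1, 5, 8, 12}
Tree: B1–B2, B2–B3, B3–B4, B4–B5, B5–B6, B6–B7, B7–B8, B8–B9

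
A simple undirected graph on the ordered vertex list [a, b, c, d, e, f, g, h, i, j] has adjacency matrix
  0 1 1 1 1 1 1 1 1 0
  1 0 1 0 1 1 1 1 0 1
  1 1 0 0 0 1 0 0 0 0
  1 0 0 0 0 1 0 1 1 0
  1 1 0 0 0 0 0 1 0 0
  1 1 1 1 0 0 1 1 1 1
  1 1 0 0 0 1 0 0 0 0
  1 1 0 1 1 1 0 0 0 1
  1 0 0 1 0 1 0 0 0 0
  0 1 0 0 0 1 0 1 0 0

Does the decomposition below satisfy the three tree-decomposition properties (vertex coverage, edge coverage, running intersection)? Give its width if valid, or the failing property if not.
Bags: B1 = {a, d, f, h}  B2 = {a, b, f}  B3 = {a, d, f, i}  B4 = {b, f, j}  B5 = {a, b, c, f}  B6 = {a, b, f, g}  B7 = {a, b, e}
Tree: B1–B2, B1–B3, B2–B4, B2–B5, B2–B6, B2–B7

No — edge (h,b) lies in no bag.

A tree decomposition must satisfy three properties: every vertex lies in some bag; for every edge, both endpoints lie together in some bag; and for every vertex, the bags containing it form a connected subtree. Here edge (h,b) lies in no bag, so the decomposition is invalid.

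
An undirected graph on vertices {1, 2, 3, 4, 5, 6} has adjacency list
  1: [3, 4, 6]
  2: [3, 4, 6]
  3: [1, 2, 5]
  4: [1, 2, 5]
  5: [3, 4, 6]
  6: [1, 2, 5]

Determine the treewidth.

A width-3 tree decomposition is:
Bags: B1 = {1, 2, 4, 5}  B2 = {1, 2, 5, 6}  B3 = {1, 2, 3, 5}
Tree: B1–B2, B2–B3
Every bag has size at most 4, so the width is 4 − 1 = 3 and tw(G) ≤ 3. For the lower bound: the 4 vertex sets {1,4}, {2,6}, {5}, {3} are disjoint, each induces a connected subgraph, and every pair is joined by at least one edge of G. Contracting each set to a single vertex therefore yields K_{4} as a minor, and since treewidth is minor-monotone, tw(G) ≥ tw(K_{4}) = 3. Hence tw(G) = 3 exactly.

3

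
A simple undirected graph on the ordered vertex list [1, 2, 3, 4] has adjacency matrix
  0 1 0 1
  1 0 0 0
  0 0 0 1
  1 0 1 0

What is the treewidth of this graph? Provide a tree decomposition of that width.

Treewidth 1.
One optimal decomposition is:
Bags: B1 = {1, 2}  B2 = {1, 4}  B3 = {3, 4}
Tree: B1–B2, B2–B3

The largest bag has 2 vertices, giving width 1; this decomposition certifies tw(G) ≤ 1. G has an edge, so its treewidth is at least 1. Therefore the treewidth is 1.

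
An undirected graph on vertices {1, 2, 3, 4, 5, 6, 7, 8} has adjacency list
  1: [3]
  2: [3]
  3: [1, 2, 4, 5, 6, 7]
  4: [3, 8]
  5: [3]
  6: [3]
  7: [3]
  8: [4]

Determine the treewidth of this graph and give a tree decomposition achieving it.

Treewidth 1.
Bags: B1 = {2, 3}  B2 = {3, 5}  B3 = {3, 4}  B4 = {3, 7}  B5 = {4, 8}  B6 = {1, 3}  B7 = {3, 6}
Tree: B1–B2, B1–B3, B3–B4, B3–B5, B4–B6, B1–B7

Each bag holds 2 vertices, so the decomposition has width 1, which upper-bounds the treewidth. G has an edge, so its treewidth is at least 1. Hence tw(G) = 1 exactly.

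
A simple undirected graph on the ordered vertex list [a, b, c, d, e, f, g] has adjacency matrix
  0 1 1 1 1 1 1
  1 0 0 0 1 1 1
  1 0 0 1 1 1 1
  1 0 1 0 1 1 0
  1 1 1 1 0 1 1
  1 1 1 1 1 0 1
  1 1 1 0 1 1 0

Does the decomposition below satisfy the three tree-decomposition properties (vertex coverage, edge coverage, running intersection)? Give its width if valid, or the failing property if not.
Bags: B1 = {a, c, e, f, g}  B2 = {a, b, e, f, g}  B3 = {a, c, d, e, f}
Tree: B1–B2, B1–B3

Yes; width 4.

Vertex coverage: the bags together contain {a, b, c, d, e, f, g}, the full vertex set. Edge coverage: each edge of G has both endpoints in at least one bag. Running intersection: for every vertex, the bags containing it form a connected subtree. All three properties hold, so this is a valid tree decomposition of width max|bag| − 1 = 4, and hence tw(G) ≤ 4.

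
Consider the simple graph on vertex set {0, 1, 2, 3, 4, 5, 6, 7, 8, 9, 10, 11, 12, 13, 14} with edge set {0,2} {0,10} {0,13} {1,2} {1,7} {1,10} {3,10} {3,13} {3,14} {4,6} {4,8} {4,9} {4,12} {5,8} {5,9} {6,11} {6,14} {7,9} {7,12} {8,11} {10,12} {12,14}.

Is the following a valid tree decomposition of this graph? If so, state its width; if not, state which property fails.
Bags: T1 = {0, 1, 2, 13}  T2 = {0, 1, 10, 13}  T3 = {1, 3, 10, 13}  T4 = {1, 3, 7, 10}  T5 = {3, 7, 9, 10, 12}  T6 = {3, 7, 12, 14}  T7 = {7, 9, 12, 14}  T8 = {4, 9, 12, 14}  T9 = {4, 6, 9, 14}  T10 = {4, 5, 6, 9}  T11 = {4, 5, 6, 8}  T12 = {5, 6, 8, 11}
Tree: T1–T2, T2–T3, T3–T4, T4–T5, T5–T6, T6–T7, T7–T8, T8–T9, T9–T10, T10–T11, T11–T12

A tree decomposition must satisfy three properties: every vertex lies in some bag; for every edge, both endpoints lie together in some bag; and for every vertex, the bags containing it form a connected subtree. Here bags containing vertex 9 are not connected in the tree, so the decomposition is invalid.

No — bags containing vertex 9 are not connected in the tree.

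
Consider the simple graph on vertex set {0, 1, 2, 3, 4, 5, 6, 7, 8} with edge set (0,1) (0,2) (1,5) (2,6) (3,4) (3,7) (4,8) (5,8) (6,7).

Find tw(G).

2

A width-2 tree decomposition is:
Bags: B1 = {0, 1, 2}  B2 = {1, 2, 5}  B3 = {2, 5, 8}  B4 = {2, 4, 8}  B5 = {2, 3, 4}  B6 = {2, 3, 7}  B7 = {2, 6, 7}
Tree: B1–B2, B2–B3, B3–B4, B4–B5, B5–B6, B6–B7
Each bag holds 3 vertices, so the decomposition has width 2, which upper-bounds the treewidth. For the lower bound, G contains the cycle 2–0–1–5–8–4–3–7–6–2, so G is not a forest; only forests have treewidth ≤ 1, hence tw(G) ≥ 2. Hence tw(G) = 2 exactly.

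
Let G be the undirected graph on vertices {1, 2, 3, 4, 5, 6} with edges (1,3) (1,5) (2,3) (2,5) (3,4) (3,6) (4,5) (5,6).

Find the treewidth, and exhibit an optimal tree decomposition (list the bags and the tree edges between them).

Each bag holds 3 vertices, so the decomposition has width 2, which upper-bounds the treewidth. Since 5–1–3–2–5 is a cycle in G, G is not acyclic. Forests are exactly the graphs of treewidth ≤ 1, so tw(G) ≥ 2. Therefore the treewidth is 2.

Treewidth 2.
One optimal decomposition is:
Bags: B1 = {1, 3, 5}  B2 = {2, 3, 5}  B3 = {3, 5, 6}  B4 = {3, 4, 5}
Tree: B1–B2, B2–B3, B3–B4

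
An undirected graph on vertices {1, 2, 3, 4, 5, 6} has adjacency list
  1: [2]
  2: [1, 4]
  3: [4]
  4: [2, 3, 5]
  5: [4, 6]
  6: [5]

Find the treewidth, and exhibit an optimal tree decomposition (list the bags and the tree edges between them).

Each bag holds 2 vertices, so the decomposition has width 1, which upper-bounds the treewidth. Since G has at least one edge (e.g. 4–5), it is not an edgeless graph, so tw(G) ≥ 1. Therefore the treewidth is 1.

Treewidth 1.
One such decomposition:
Bags: B1 = {4, 5}  B2 = {5, 6}  B3 = {3, 4}  B4 = {2, 4}  B5 = {1, 2}
Tree: B1–B2, B1–B3, B1–B4, B4–B5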